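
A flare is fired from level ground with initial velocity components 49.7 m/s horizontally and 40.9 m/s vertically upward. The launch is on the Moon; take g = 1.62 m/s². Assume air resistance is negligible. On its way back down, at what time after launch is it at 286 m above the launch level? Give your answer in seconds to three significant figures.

Set y = v_y0 t − ½ g t² = 286: 0.8100 t² − 40.90 t + 286 = 0.
Quadratic formula: t = (40.90 ± √746.17) / 1.62 = (40.90 ± 27.32) / 1.62 → t = 8.385 s or 42.11 s.
The descending-branch root is 42.11 s.

42.1 s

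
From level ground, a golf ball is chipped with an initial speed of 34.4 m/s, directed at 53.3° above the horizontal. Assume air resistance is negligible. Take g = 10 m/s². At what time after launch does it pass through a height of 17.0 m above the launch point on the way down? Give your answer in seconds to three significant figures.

4.81 s

vₓ = 34.40 cos 53.3° = 20.56 m/s; v_y0 = 34.40 sin 53.3° = 27.58 m/s.
Require v_y0 t − ½ g t² = 17.0, i.e. 5.000 t² − 27.58 t + 17.0 = 0.
t = [27.58 ± √(27.58² − 2·10.0·17.0)] / 10.0 = (27.58 ± 20.51) / 10.0, so t = 0.7070 s or t = 4.809 s.
The descending-branch root is 4.809 s.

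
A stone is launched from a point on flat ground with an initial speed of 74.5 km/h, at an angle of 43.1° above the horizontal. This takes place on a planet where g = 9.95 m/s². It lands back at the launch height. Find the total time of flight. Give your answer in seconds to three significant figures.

2.84 s

Convert: 74.5 km/h = 74.5/3.6 = 20.69 m/s.
Horizontal component vₓ = 20.69 cos 43.1° = 15.11 m/s; vertical v_y0 = 20.69 sin 43.1° = 14.14 m/s.
It returns to y = 0 when t = 2 v_y0 / g = 2(14.14)/9.95 = 2.842 s.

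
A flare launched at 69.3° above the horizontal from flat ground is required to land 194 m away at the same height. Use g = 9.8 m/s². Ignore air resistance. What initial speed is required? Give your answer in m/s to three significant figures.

On level ground R = v₀² sin 2θ / g ⇒ v₀ = √(gR / sin 2θ).
v₀ = √(9.80 × 194 / sin 138.6°) = √(1901 / 0.6613) = √2874.9 = 53.62 m/s.

53.6 m/s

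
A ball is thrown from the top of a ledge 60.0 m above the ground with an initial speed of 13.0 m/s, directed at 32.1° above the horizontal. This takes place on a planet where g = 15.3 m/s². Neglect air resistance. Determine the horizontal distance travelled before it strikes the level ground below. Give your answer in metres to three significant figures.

Horizontal component vₓ = 13.00 cos 32.1° = 11.01 m/s; vertical v_y0 = 13.00 sin 32.1° = 6.908 m/s.
With up positive and y = 0 at the ground: y(t) = 60.0 + (6.908) t − 7.650 t². Setting y = 0 and taking the positive root: t = [6.908 + √(6.908² + 2·15.3·60.0)] / 15.3 = (6.908 + 43.40) / 15.3 = 3.288 s.
Horizontal distance: R = vₓ t = 11.01 × 3.288 = 36.21 m.

36.2 m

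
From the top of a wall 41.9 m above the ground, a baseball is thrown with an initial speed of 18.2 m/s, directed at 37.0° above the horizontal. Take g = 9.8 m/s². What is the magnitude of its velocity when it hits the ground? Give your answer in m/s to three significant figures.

vₓ = 18.20 cos 37.0° = 14.54 m/s; v_y0 = 18.20 sin 37.0° = 10.95 m/s.
With up positive and y = 0 at the ground: y(t) = 41.9 + (10.95) t − 4.900 t². Setting y = 0 and taking the positive root: t = [10.95 + √(10.95² + 2·9.80·41.9)] / 9.80 = (10.95 + 30.68) / 9.80 = 4.248 s.
Vertical velocity at impact: v_y = v_y0 − g t = 10.95 − 9.80 × 4.248 = −30.68 m/s.
Speed: |v| = √(vₓ² + v_y²) = √(14.54² + 30.68²) = 33.95 m/s.

33.9 m/s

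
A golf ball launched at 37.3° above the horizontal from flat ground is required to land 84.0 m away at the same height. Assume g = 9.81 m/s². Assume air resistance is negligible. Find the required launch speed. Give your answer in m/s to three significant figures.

29.2 m/s

From R = (v₀² / g) sin 2θ: v₀ = √(gR / sin 2θ).
v₀ = √(9.81 × 84.0 / sin 74.60°) = √(824.0 / 0.9641) = √854.73 = 29.24 m/s.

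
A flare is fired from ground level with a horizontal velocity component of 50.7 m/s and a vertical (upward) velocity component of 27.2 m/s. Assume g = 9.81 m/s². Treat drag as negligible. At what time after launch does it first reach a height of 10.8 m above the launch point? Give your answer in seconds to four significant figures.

Require v_y0 t − ½ g t² = 10.8, i.e. 4.905 t² − 27.20 t + 10.8 = 0.
t = [27.20 ± √(27.20² − 2·9.81·10.8)] / 9.81 = (27.20 ± 22.98) / 9.81, so t = 0.4305 s or t = 5.115 s.
The first (ascending) time is 0.4305 s.

0.4305 s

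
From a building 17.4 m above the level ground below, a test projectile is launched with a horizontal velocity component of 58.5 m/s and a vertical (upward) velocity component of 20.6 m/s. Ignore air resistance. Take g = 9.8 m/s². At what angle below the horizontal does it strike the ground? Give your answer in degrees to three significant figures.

25.3°

Vertical motion (up positive, ground at y = 0): 4.900 t² − (20.60) t − 17.4 = 0, so t = (20.60 + √(20.60² + 2·9.80·17.4)) / 9.80 = (20.60 + 27.67) / 9.80 = 4.925 s.
At impact: v_y = v_y0 − g t = −27.67 m/s; vₓ = 58.50 m/s.
Angle below horizontal: arctan(|v_y|/vₓ) = arctan(27.67/58.50) = 25.31°.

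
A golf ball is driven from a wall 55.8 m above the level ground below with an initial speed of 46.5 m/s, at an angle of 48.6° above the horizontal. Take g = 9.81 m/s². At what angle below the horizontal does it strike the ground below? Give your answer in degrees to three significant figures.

57.4°

Horizontal component vₓ = 46.50 cos 48.6° = 30.75 m/s; vertical v_y0 = 46.50 sin 48.6° = 34.88 m/s.
With up positive and y = 0 at the ground: y(t) = 55.8 + (34.88) t − 4.905 t². Setting y = 0 and taking the positive root: t = [34.88 + √(34.88² + 2·9.81·55.8)] / 9.81 = (34.88 + 48.08) / 9.81 = 8.456 s.
At impact: v_y = v_y0 − g t = −48.08 m/s; vₓ = 30.75 m/s.
Angle below horizontal: arctan(|v_y|/vₓ) = arctan(48.08/30.75) = 57.40°.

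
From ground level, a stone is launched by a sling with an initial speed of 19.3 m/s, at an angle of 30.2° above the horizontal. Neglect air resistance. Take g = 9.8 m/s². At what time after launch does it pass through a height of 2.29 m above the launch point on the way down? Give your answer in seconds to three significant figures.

1.71 s

Horizontal component vₓ = 19.30 cos 30.2° = 16.68 m/s; vertical v_y0 = 19.30 sin 30.2° = 9.708 m/s.
Require v_y0 t − ½ g t² = 2.29, i.e. 4.900 t² − 9.708 t + 2.29 = 0.
t = [9.708 ± √(9.708² − 2·9.80·2.29)] / 9.80 = (9.708 ± 7.026) / 9.80, so t = 0.2737 s or t = 1.708 s.
The descending-branch root is 1.708 s.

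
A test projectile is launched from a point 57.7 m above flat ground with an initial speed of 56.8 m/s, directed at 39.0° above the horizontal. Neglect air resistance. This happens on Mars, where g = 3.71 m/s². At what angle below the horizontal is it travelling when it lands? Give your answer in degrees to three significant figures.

43.1°

Components: vₓ = 56.80 cos 39.0° = 44.14 m/s, v_y0 = 56.80 sin 39.0° = 35.75 m/s.
The projectile lands when y = 57.7 + (35.75) t − ½·3.71·t² = 0. Positive root: t = (35.75 + √(35.75² + 2·3.71·57.7)) / 3.71 = (35.75 + 41.30) / 3.71 = 20.77 s.
At impact: v_y = v_y0 − g t = −41.30 m/s; vₓ = 44.14 m/s.
Angle below horizontal: arctan(|v_y|/vₓ) = arctan(41.30/44.14) = 43.10°.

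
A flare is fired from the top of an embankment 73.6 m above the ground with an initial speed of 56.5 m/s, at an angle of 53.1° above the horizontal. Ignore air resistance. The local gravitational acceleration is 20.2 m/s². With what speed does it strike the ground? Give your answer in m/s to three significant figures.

Components: vₓ = 56.50 cos 53.1° = 33.92 m/s, v_y0 = 56.50 sin 53.1° = 45.18 m/s.
Vertical motion (up positive, ground at y = 0): 10.10 t² − (45.18) t − 73.6 = 0, so t = (45.18 + √(45.18² + 2·20.2·73.6)) / 20.2 = (45.18 + 70.82) / 20.2 = 5.742 s.
Vertical velocity at impact: v_y = v_y0 − g t = 45.18 − 20.2 × 5.742 = −70.82 m/s.
Speed: |v| = √(vₓ² + v_y²) = √(33.92² + 70.82²) = 78.52 m/s.

78.5 m/s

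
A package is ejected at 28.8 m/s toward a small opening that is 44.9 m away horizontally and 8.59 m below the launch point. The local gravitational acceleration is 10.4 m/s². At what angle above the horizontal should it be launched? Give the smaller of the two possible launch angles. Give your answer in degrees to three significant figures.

Trajectory: y = x tanθ − g x² (1 + tan²θ)/(2v₀²). With x = 44.9, y = −8.59, v₀ = 28.8, g = 10.4:
12.64 tan²θ − 44.9 tanθ + (4.049) = 0.
tanθ = [44.9 ± √(44.9² − 4 × 12.64 × (4.049))] / (2 × 12.64) = (44.9 ± 42.56) / 25.28, giving tanθ = 0.09259 or 3.460.
θ = 5.290° or 73.88°; the smaller is 5.290°.

5.29°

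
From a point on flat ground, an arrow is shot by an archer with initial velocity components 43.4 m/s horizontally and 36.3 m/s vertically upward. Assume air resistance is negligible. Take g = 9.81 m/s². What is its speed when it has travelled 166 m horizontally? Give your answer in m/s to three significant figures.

43.4 m/s

x = vₓ t ⇒ t = 166/43.40 = 3.825 s.
Vertical velocity there: v_y = v_y0 − g t = 36.30 − 9.81 × 3.825 = −1.222 m/s.
Speed: √(vₓ² + v_y²) = √(43.40² + 1.222²) = 43.42 m/s.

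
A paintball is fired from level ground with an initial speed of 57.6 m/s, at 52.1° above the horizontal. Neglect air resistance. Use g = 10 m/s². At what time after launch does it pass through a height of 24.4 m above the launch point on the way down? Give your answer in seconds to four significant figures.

8.517 s

Components: vₓ = 57.60 cos 52.1° = 35.38 m/s, v_y0 = 57.60 sin 52.1° = 45.45 m/s.
Require v_y0 t − ½ g t² = 24.4, i.e. 5.000 t² − 45.45 t + 24.4 = 0.
Quadratic formula: t = (45.45 ± √1577.8) / 10.0 = (45.45 ± 39.72) / 10.0 → t = 0.5730 s or 8.517 s.
The descending-branch root is 8.517 s.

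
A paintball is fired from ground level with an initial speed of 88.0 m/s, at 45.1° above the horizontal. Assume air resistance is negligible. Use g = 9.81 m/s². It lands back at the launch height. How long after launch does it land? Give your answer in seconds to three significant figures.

Resolve: vₓ = 88.00 cos 45.1° = 62.12 m/s and v_y0 = 88.00 sin 45.1° = 62.33 m/s.
Landing at launch height ⇒ T = 2 v_y0 / g = 2 × 62.33 / 9.81 = 12.71 s.

12.7 s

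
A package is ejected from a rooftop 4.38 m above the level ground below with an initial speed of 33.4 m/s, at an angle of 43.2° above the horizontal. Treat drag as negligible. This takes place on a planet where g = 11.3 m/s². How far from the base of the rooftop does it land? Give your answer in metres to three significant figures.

103 m

Components: vₓ = 33.40 cos 43.2° = 24.35 m/s, v_y0 = 33.40 sin 43.2° = 22.86 m/s.
The projectile lands when y = 4.38 + (22.86) t − ½·11.3·t² = 0. Positive root: t = (22.86 + √(22.86² + 2·11.3·4.38)) / 11.3 = (22.86 + 24.93) / 11.3 = 4.230 s.
Horizontal distance: R = vₓ t = 24.35 × 4.230 = 103.0 m.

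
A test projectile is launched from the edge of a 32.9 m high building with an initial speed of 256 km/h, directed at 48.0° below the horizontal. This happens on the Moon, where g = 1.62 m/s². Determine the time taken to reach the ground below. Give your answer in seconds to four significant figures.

0.6167 s

Convert: 256 km/h = 256/3.6 = 71.11 m/s.
Horizontal component vₓ = 71.11 cos 48.0° = 47.58 m/s; vertical v_y0 = −52.85 m/s (downward).
The projectile lands when y = 32.9 + (−52.85) t − ½·1.62·t² = 0. Positive root: t = (−52.85 + √(52.85² + 2·1.62·32.9)) / 1.62 = (−52.85 + 53.84) / 1.62 = 0.6167 s.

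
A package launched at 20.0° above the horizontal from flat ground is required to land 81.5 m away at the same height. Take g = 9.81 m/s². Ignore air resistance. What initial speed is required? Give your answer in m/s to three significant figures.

35.3 m/s

Level-ground range: R = v₀² sin(2θ)/g, so v₀ = √(gR / sin 2θ).
v₀ = √(9.81 × 81.5 / sin 40.00°) = √(799.5 / 0.6428) = √1243.8 = 35.27 m/s.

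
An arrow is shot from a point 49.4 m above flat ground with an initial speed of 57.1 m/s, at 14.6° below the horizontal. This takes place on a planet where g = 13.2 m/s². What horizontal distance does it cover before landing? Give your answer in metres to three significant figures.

102 m

Resolve: vₓ = 57.10 cos 14.6° = 55.26 m/s and v_y0 = −14.39 m/s (downward).
The projectile lands when y = 49.4 + (−14.39) t − ½·13.2·t² = 0. Positive root: t = (−14.39 + √(14.39² + 2·13.2·49.4)) / 13.2 = (−14.39 + 38.88) / 13.2 = 1.855 s.
Horizontal distance: R = vₓ t = 55.26 × 1.855 = 102.5 m.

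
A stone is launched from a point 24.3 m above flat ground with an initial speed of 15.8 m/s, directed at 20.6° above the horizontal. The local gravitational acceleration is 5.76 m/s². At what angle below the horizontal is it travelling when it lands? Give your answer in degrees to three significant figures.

50.0°

Horizontal component vₓ = 15.80 cos 20.6° = 14.79 m/s; vertical v_y0 = 15.80 sin 20.6° = 5.559 m/s.
With up positive and y = 0 at the ground: y(t) = 24.3 + (5.559) t − 2.880 t². Setting y = 0 and taking the positive root: t = [5.559 + √(5.559² + 2·5.76·24.3)] / 5.76 = (5.559 + 17.63) / 5.76 = 4.026 s.
At impact: v_y = v_y0 − g t = −17.63 m/s; vₓ = 14.79 m/s.
Angle below horizontal: arctan(|v_y|/vₓ) = arctan(17.63/14.79) = 50.01°.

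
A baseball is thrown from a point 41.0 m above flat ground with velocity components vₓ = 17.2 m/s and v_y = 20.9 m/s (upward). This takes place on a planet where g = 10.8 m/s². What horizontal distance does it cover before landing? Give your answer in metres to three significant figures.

The projectile lands when y = 41.0 + (20.90) t − ½·10.8·t² = 0. Positive root: t = (20.90 + √(20.90² + 2·10.8·41.0)) / 10.8 = (20.90 + 36.36) / 10.8 = 5.302 s.
Horizontal distance: R = vₓ t = 17.20 × 5.302 = 91.20 m.

91.2 m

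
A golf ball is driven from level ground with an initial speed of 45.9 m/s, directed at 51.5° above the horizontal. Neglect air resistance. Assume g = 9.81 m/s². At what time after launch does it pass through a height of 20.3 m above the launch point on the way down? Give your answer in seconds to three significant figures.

Components: vₓ = 45.90 cos 51.5° = 28.57 m/s, v_y0 = 45.90 sin 51.5° = 35.92 m/s.
Set y = v_y0 t − ½ g t² = 20.3: 4.905 t² − 35.92 t + 20.3 = 0.
t = [35.92 ± √(35.92² − 2·9.81·20.3)] / 9.81 = (35.92 ± 29.87) / 9.81, so t = 0.6171 s or t = 6.706 s.
The descending-branch root is 6.706 s.

6.71 s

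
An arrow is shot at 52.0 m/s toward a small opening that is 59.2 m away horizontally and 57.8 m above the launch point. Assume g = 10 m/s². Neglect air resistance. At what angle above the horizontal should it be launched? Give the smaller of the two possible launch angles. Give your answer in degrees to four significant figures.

51.55°

Trajectory: y = x tanθ − g x² (1 + tan²θ)/(2v₀²). With x = 59.2, y = 57.8, v₀ = 52.0, g = 10.0:
6.480 tan²θ − 59.2 tanθ + (64.28) = 0.
tanθ = [59.2 ± √(59.2² − 4 × 6.480 × (64.28))] / (2 × 6.480) = (59.2 ± 42.88) / 12.96, giving tanθ = 1.259 or 7.876.
θ = 51.55° or 82.76°; the smaller is 51.55°.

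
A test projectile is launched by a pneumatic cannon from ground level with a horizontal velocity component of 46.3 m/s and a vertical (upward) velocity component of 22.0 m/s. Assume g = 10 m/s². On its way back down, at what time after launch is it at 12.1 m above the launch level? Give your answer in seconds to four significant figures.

3.756 s

Set y = v_y0 t − ½ g t² = 12.1: 5.000 t² − 22.00 t + 12.1 = 0.
Quadratic formula: t = (22.00 ± √242.00) / 10.0 = (22.00 ± 15.56) / 10.0 → t = 0.6444 s or 3.756 s.
The descending-branch root is 3.756 s.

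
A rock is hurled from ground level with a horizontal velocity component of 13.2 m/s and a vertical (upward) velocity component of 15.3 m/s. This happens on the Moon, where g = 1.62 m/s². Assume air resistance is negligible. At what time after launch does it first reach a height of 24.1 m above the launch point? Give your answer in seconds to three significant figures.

Set y = v_y0 t − ½ g t² = 24.1: 0.8100 t² − 15.30 t + 24.1 = 0.
t = [15.30 ± √(15.30² − 2·1.62·24.1)] / 1.62 = (15.30 ± 12.49) / 1.62, so t = 1.734 s or t = 17.15 s.
The first (ascending) time is 1.734 s.

1.73 s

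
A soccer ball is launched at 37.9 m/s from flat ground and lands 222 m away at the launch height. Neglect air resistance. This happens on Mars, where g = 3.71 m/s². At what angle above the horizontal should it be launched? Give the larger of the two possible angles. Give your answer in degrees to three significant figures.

72.5°

Level-ground range R = v₀² sin(2θ)/g ⇒ sin(2θ) = gR/v₀² = 3.71 × 222 / 37.9² = 0.5734.
2θ = 34.99° or 180° − 34.99° = 145.0°, so θ = 17.49° or 72.51°.
The larger angle is 72.51°.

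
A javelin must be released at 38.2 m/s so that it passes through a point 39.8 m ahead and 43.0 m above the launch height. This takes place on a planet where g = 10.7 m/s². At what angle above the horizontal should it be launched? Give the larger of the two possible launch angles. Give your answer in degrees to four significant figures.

79.22°

Trajectory: y = x tanθ − g x² (1 + tan²θ)/(2v₀²). With x = 39.8, y = 43.0, v₀ = 38.2, g = 10.7:
5.808 tan²θ − 39.8 tanθ + (48.81) = 0.
tanθ = [39.8 ± √(39.8² − 4 × 5.808 × (48.81))] / (2 × 5.808) = (39.8 ± 21.22) / 11.62, giving tanθ = 1.600 or 5.253.
θ = 57.99° or 79.22°; the larger is 79.22°.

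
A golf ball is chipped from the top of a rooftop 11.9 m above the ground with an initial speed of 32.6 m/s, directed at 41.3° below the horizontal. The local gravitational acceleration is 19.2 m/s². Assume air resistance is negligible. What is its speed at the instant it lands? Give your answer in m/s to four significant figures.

Horizontal component vₓ = 32.60 cos 41.3° = 24.49 m/s; vertical v_y0 = −21.52 m/s (downward).
Vertical motion (up positive, ground at y = 0): 9.600 t² − (−21.52) t − 11.9 = 0, so t = (−21.52 + √(21.52² + 2·19.2·11.9)) / 19.2 = (−21.52 + 30.33) / 19.2 = 0.4591 s.
Vertical velocity at impact: v_y = v_y0 − g t = −21.52 − 19.2 × 0.4591 = −30.33 m/s.
Speed: |v| = √(vₓ² + v_y²) = √(24.49² + 30.33²) = 38.98 m/s.

38.98 m/s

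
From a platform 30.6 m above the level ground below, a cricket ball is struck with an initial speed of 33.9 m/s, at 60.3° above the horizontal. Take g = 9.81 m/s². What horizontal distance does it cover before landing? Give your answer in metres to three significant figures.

116 m

Resolve: vₓ = 33.90 cos 60.3° = 16.80 m/s and v_y0 = 33.90 sin 60.3° = 29.45 m/s.
Vertical motion (up positive, ground at y = 0): 4.905 t² − (29.45) t − 30.6 = 0, so t = (29.45 + √(29.45² + 2·9.81·30.6)) / 9.81 = (29.45 + 38.31) / 9.81 = 6.907 s.
Horizontal distance: R = vₓ t = 16.80 × 6.907 = 116.0 m.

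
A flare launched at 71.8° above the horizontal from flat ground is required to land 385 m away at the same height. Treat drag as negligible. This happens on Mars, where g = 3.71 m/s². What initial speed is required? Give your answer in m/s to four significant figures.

From R = (v₀² / g) sin 2θ: v₀ = √(gR / sin 2θ).
v₀ = √(3.71 × 385 / sin 143.6°) = √(1428 / 0.5934) = √2407.0 = 49.06 m/s.

49.06 m/s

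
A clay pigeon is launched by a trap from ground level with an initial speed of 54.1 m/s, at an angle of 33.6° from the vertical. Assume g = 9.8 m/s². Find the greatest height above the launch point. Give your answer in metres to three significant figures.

vₓ = 54.10 sin 33.6° = 29.94 m/s; v_y0 = 54.10 cos 33.6° = 45.06 m/s.
Maximum height: H = v_y0² / (2g) = 45.06² / (2 × 9.80) = 103.6 m.

104 m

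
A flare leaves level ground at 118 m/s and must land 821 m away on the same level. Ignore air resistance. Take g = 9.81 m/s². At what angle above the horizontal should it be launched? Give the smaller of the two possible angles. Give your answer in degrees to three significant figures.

17.7°

Level-ground range R = v₀² sin(2θ)/g ⇒ sin(2θ) = gR/v₀² = 9.81 × 821 / 118² = 0.5784.
2θ = 35.34° or 180° − 35.34° = 144.7°, so θ = 17.67° or 72.33°.
The smaller angle is 17.67°.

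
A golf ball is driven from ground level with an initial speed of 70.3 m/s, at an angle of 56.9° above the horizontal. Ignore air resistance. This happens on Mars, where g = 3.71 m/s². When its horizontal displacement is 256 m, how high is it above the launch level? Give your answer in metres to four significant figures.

Resolve: vₓ = 70.30 cos 56.9° = 38.39 m/s and v_y0 = 70.30 sin 56.9° = 58.89 m/s.
Time to reach x = 256 m: t = x/vₓ = 256/38.39 = 6.668 s.
Height: y = v_y0 t − ½ g t² = 58.89 × 6.668 − 1.855 × 6.668² = 392.7 − 82.48 = 310.2 m.

310.2 m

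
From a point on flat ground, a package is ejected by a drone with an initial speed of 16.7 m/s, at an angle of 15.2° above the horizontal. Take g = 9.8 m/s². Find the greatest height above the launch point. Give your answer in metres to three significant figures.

Horizontal component vₓ = 16.70 cos 15.2° = 16.12 m/s; vertical v_y0 = 16.70 sin 15.2° = 4.379 m/s.
Peak height H = v_y0² / (2g) = 19.172 / 19.60 = 0.9782 m.

0.978 m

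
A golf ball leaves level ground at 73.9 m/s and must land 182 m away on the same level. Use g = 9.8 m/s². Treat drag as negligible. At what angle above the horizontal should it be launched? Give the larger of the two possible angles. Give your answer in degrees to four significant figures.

From R = (v₀²/g) sin 2θ: sin 2θ = 9.80 × 182 / 5461.2 = 0.3266.
2θ = 19.06° or 180° − 19.06° = 160.9°, so θ = 9.531° or 80.47°.
The larger angle is 80.47°.

80.47°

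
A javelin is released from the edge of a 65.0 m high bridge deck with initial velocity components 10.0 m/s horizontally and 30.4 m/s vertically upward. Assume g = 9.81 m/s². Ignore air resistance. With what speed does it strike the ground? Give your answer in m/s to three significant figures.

48.0 m/s

With up positive and y = 0 at the ground: y(t) = 65.0 + (30.40) t − 4.905 t². Setting y = 0 and taking the positive root: t = [30.40 + √(30.40² + 2·9.81·65.0)] / 9.81 = (30.40 + 46.90) / 9.81 = 7.880 s.
Vertical velocity at impact: v_y = v_y0 − g t = 30.40 − 9.81 × 7.880 = −46.90 m/s.
Speed: |v| = √(vₓ² + v_y²) = √(10.00² + 46.90²) = 47.95 m/s.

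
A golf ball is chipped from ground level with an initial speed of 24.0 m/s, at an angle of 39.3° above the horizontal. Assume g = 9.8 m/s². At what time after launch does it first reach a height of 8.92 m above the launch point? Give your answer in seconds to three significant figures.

Components: vₓ = 24.00 cos 39.3° = 18.57 m/s, v_y0 = 24.00 sin 39.3° = 15.20 m/s.
Set y = v_y0 t − ½ g t² = 8.92: 4.900 t² − 15.20 t + 8.92 = 0.
t = [15.20 ± √(15.20² − 2·9.80·8.92)] / 9.80 = (15.20 ± 7.500) / 9.80, so t = 0.7859 s or t = 2.316 s.
The first (ascending) time is 0.7859 s.

0.786 s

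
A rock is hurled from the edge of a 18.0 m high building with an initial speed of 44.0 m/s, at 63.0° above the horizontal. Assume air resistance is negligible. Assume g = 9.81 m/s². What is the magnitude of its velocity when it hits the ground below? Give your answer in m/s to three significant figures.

vₓ = 44.00 cos 63.0° = 19.98 m/s; v_y0 = 44.00 sin 63.0° = 39.20 m/s.
The projectile lands when y = 18.0 + (39.20) t − ½·9.81·t² = 0. Positive root: t = (39.20 + √(39.20² + 2·9.81·18.0)) / 9.81 = (39.20 + 43.48) / 9.81 = 8.428 s.
Vertical velocity at impact: v_y = v_y0 − g t = 39.20 − 9.81 × 8.428 = −43.48 m/s.
Speed: |v| = √(vₓ² + v_y²) = √(19.98² + 43.48²) = 47.85 m/s.

47.8 m/s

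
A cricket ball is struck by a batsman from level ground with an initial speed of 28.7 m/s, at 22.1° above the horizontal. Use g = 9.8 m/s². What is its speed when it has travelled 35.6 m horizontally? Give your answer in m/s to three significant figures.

Resolve: vₓ = 28.70 cos 22.1° = 26.59 m/s and v_y0 = 28.70 sin 22.1° = 10.80 m/s.
x = vₓ t ⇒ t = 35.6/26.59 = 1.339 s.
Vertical velocity there: v_y = v_y0 − g t = 10.80 − 9.80 × 1.339 = −2.322 m/s.
Speed: √(vₓ² + v_y²) = √(26.59² + 2.322²) = 26.69 m/s.

26.7 m/s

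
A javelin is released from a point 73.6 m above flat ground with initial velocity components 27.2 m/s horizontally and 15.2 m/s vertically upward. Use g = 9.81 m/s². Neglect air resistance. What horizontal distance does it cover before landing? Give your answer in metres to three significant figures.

With up positive and y = 0 at the ground: y(t) = 73.6 + (15.20) t − 4.905 t². Setting y = 0 and taking the positive root: t = [15.20 + √(15.20² + 2·9.81·73.6)] / 9.81 = (15.20 + 40.93) / 9.81 = 5.721 s.
Horizontal distance: R = vₓ t = 27.20 × 5.721 = 155.6 m.

156 m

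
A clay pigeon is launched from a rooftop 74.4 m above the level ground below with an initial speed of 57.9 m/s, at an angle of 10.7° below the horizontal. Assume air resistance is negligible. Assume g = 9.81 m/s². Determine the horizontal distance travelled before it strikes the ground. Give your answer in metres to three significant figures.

168 m

vₓ = 57.90 cos 10.7° = 56.89 m/s; v_y0 = −10.75 m/s (downward).
The projectile lands when y = 74.4 + (−10.75) t − ½·9.81·t² = 0. Positive root: t = (−10.75 + √(10.75² + 2·9.81·74.4)) / 9.81 = (−10.75 + 39.69) / 9.81 = 2.950 s.
Horizontal distance: R = vₓ t = 56.89 × 2.950 = 167.8 m.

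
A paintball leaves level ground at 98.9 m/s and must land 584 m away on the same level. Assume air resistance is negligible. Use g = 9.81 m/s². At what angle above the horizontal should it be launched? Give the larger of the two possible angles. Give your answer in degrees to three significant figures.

R = v₀² sin 2θ / g gives sin 2θ = gR/v₀² = 9.81·584/98.9² = 0.5857.
2θ = 35.85° or 180° − 35.85° = 144.1°, so θ = 17.93° or 72.07°.
The larger angle is 72.07°.

72.1°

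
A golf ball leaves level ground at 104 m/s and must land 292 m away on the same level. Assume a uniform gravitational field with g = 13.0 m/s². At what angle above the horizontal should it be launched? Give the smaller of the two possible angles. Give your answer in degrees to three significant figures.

R = v₀² sin 2θ / g gives sin 2θ = gR/v₀² = 13.0·292/104² = 0.3510.
2θ = 20.55° or 180° − 20.55° = 159.5°, so θ = 10.27° or 79.73°.
The smaller angle is 10.27°.

10.3°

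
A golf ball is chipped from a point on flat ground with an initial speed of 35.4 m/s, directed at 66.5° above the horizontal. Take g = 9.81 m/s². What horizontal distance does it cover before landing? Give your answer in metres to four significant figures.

93.43 m

Horizontal component vₓ = 35.40 cos 66.5° = 14.12 m/s; vertical v_y0 = 35.40 sin 66.5° = 32.46 m/s.
Time aloft: T = 2 v_y0 / g = 2 × 32.46 / 9.81 = 6.619 s.
Horizontal distance R = vₓ T = 14.12 × 6.619 = 93.43 m.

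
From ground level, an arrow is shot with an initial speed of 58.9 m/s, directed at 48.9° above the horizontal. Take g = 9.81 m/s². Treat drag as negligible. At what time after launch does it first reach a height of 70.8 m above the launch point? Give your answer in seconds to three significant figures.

Resolve: vₓ = 58.90 cos 48.9° = 38.72 m/s and v_y0 = 58.90 sin 48.9° = 44.38 m/s.
Set y = v_y0 t − ½ g t² = 70.8: 4.905 t² − 44.38 t + 70.8 = 0.
Quadratic formula: t = (44.38 ± √580.92) / 9.81 = (44.38 ± 24.10) / 9.81 → t = 2.068 s or 6.981 s.
The first (ascending) time is 2.068 s.

2.07 s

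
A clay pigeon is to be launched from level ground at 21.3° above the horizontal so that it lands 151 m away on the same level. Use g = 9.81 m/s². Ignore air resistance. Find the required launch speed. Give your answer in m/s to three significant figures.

From R = (v₀² / g) sin 2θ: v₀ = √(gR / sin 2θ).
v₀ = √(9.81 × 151 / sin 42.60°) = √(1481 / 0.6769) = √2188.5 = 46.78 m/s.

46.8 m/s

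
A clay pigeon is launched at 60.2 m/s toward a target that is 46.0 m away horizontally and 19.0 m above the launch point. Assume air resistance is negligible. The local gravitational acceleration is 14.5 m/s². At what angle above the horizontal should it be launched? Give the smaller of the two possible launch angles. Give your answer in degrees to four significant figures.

Trajectory: y = x tanθ − g x² (1 + tan²θ)/(2v₀²). With x = 46.0, y = 19.0, v₀ = 60.2, g = 14.5:
4.233 tan²θ − 46.0 tanθ + (23.23) = 0.
tanθ = [46.0 ± √(46.0² − 4 × 4.233 × (23.23))] / (2 × 4.233) = (46.0 ± 41.50) / 8.466, giving tanθ = 0.5310 or 10.34.
θ = 27.97° or 84.47°; the smaller is 27.97°.

27.97°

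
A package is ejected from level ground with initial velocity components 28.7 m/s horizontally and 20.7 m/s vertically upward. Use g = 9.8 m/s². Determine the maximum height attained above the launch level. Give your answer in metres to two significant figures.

At the apex v_y = 0, so H = v_y0²/(2g) = 20.70²/19.60 = 21.86 m.

22 m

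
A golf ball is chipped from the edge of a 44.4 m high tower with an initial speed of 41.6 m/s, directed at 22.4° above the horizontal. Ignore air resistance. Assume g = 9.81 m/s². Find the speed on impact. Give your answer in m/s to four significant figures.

51.01 m/s

vₓ = 41.60 cos 22.4° = 38.46 m/s; v_y0 = 41.60 sin 22.4° = 15.85 m/s.
With up positive and y = 0 at the ground: y(t) = 44.4 + (15.85) t − 4.905 t². Setting y = 0 and taking the positive root: t = [15.85 + √(15.85² + 2·9.81·44.4)] / 9.81 = (15.85 + 33.50) / 9.81 = 5.031 s.
Vertical velocity at impact: v_y = v_y0 − g t = 15.85 − 9.81 × 5.031 = −33.50 m/s.
Speed: |v| = √(vₓ² + v_y²) = √(38.46² + 33.50²) = 51.01 m/s.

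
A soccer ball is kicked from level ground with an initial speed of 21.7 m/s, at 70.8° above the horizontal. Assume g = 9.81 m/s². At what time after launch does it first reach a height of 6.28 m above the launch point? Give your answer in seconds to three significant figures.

0.333 s

Components: vₓ = 21.70 cos 70.8° = 7.136 m/s, v_y0 = 21.70 sin 70.8° = 20.49 m/s.
Height y(t) = 20.49 t − 4.905 t² = 6.28 gives 4.905 t² − 20.49 t + 6.28 = 0.
Quadratic formula: t = (20.49 ± √296.75) / 9.81 = (20.49 ± 17.23) / 9.81 → t = 0.3330 s or 3.845 s.
The first (ascending) time is 0.3330 s.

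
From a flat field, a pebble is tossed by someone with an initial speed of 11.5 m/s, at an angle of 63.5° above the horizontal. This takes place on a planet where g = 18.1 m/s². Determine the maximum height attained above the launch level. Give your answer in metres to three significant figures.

2.93 m

Components: vₓ = 11.50 cos 63.5° = 5.131 m/s, v_y0 = 11.50 sin 63.5° = 10.29 m/s.
Maximum height: H = v_y0² / (2g) = 10.29² / (2 × 18.1) = 2.926 m.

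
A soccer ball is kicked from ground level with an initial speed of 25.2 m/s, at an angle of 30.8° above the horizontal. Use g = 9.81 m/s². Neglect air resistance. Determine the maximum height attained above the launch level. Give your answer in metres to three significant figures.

Components: vₓ = 25.20 cos 30.8° = 21.65 m/s, v_y0 = 25.20 sin 30.8° = 12.90 m/s.
Peak height H = v_y0² / (2g) = 166.50 / 19.62 = 8.486 m.

8.49 m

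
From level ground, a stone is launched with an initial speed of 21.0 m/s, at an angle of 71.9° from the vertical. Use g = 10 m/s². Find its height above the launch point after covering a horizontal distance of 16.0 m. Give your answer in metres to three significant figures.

2.02 m

Components: vₓ = 21.00 sin 71.9° = 19.96 m/s, v_y0 = 21.00 cos 71.9° = 6.524 m/s.
At x = 16.0 m, t = x/vₓ = 16.0/19.96 = 0.8016 s.
Height: y = v_y0 t − ½ g t² = 6.524 × 0.8016 − 5.000 × 0.8016² = 5.230 − 3.213 = 2.017 m.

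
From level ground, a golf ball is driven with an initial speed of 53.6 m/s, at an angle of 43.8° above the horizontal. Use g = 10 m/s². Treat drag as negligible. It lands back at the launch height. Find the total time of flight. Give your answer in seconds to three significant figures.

7.42 s

Horizontal component vₓ = 53.60 cos 43.8° = 38.69 m/s; vertical v_y0 = 53.60 sin 43.8° = 37.10 m/s.
Time of flight on level ground: T = 2 v_y0 / g = 2 × 37.10 / 10.0 = 7.420 s.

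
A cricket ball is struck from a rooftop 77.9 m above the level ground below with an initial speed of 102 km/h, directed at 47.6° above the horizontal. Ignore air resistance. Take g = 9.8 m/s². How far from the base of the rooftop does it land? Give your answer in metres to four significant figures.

Convert: 102 km/h = 102/3.6 = 28.33 m/s.
vₓ = 28.33 cos 47.6° = 19.11 m/s; v_y0 = 28.33 sin 47.6° = 20.92 m/s.
Vertical motion (up positive, ground at y = 0): 4.900 t² − (20.92) t − 77.9 = 0, so t = (20.92 + √(20.92² + 2·9.80·77.9)) / 9.80 = (20.92 + 44.32) / 9.80 = 6.658 s.
Horizontal distance: R = vₓ t = 19.11 × 6.658 = 127.2 m.

127.2 m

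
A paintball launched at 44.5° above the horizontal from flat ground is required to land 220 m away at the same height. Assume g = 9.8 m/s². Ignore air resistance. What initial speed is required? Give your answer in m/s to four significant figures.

From R = (v₀² / g) sin 2θ: v₀ = √(gR / sin 2θ).
v₀ = √(9.80 × 220 / sin 89.00°) = √(2156 / 0.9998) = √2156.3 = 46.44 m/s.

46.44 m/s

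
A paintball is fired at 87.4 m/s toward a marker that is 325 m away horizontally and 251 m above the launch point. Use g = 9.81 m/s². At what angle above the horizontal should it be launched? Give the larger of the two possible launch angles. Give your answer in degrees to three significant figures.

Trajectory: y = x tanθ − g x² (1 + tan²θ)/(2v₀²). With x = 325, y = 251, v₀ = 87.4, g = 9.81:
67.82 tan²θ − 325 tanθ + (318.8) = 0.
tanθ = [325 ± √(325² − 4 × 67.82 × (318.8))] / (2 × 67.82) = (325 ± 138.3) / 135.6, giving tanθ = 1.376 or 3.416.
θ = 54.00° or 73.68°; the larger is 73.68°.

73.7°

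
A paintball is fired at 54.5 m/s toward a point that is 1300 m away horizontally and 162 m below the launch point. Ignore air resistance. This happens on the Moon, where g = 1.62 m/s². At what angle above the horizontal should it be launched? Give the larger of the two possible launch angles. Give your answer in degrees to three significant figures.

68.7°

Trajectory: y = x tanθ − g x² (1 + tan²θ)/(2v₀²). With x = 1300, y = −162, v₀ = 54.5, g = 1.62:
460.9 tan²θ − 1300 tanθ + (298.9) = 0.
tanθ = [1300 ± √(1300² − 4 × 460.9 × (298.9))] / (2 × 460.9) = (1300 ± 1067) / 921.7, giving tanθ = 0.2525 or 2.568.
θ = 14.17° or 68.73°; the larger is 68.73°.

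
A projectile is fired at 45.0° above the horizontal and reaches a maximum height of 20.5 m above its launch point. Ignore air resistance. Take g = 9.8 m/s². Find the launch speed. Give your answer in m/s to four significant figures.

At the peak v_y = 0, so v_y0 = √(2gH) = √(2 × 9.80 × 20.5) = 20.04 m/s.
v_y0 = v₀ sin θ ⇒ v₀ = 20.04 / sin 45.0° = 28.35 m/s.

28.35 m/s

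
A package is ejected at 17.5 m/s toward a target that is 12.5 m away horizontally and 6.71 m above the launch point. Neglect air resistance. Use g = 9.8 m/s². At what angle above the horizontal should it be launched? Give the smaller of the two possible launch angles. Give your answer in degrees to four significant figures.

Trajectory: y = x tanθ − g x² (1 + tan²θ)/(2v₀²). With x = 12.5, y = 6.71, v₀ = 17.5, g = 9.80:
2.500 tan²θ − 12.5 tanθ + (9.210) = 0.
tanθ = [12.5 ± √(12.5² − 4 × 2.500 × (9.210))] / (2 × 2.500) = (12.5 ± 8.009) / 5.000, giving tanθ = 0.8981 or 4.102.
θ = 41.93° or 76.30°; the smaller is 41.93°.

41.93°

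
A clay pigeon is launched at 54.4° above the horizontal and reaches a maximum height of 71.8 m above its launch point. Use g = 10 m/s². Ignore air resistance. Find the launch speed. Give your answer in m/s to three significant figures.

At the peak v_y = 0, so v_y0 = √(2gH) = √(2 × 10.0 × 71.8) = 37.89 m/s.
v_y0 = v₀ sin θ ⇒ v₀ = 37.89 / sin 54.4° = 46.61 m/s.

46.6 m/s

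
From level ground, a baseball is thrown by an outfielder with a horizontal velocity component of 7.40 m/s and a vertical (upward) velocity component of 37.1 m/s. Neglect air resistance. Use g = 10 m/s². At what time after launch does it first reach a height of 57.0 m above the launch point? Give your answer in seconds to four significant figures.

Height y(t) = 37.10 t − 5.000 t² = 57.0 gives 5.000 t² − 37.10 t + 57.0 = 0.
Quadratic formula: t = (37.10 ± √236.41) / 10.0 = (37.10 ± 15.38) / 10.0 → t = 2.172 s or 5.248 s.
The first (ascending) time is 2.172 s.

2.172 s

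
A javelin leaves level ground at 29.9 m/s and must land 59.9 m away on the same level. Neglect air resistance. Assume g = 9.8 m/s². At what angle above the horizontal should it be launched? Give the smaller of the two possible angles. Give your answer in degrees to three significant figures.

Level-ground range R = v₀² sin(2θ)/g ⇒ sin(2θ) = gR/v₀² = 9.80 × 59.9 / 29.9² = 0.6566.
2θ = 41.04° or 180° − 41.04° = 139.0°, so θ = 20.52° or 69.48°.
The smaller angle is 20.52°.

20.5°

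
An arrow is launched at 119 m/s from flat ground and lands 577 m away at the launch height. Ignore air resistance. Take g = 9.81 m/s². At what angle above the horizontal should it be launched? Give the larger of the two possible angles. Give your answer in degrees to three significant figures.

Level-ground range R = v₀² sin(2θ)/g ⇒ sin(2θ) = gR/v₀² = 9.81 × 577 / 119² = 0.3997.
2θ = 23.56° or 180° − 23.56° = 156.4°, so θ = 11.78° or 78.22°.
The larger angle is 78.22°.

78.2°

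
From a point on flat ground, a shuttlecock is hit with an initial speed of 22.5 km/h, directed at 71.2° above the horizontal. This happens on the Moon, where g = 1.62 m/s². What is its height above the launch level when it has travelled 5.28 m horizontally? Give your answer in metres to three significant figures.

Convert: 22.5 km/h = 22.5/3.6 = 6.250 m/s.
Components: vₓ = 6.250 cos 71.2° = 2.014 m/s, v_y0 = 6.250 sin 71.2° = 5.917 m/s.
At x = 5.28 m, t = x/vₓ = 5.28/2.014 = 2.621 s.
Height: y = v_y0 t − ½ g t² = 5.917 × 2.621 − 0.8100 × 2.621² = 15.51 − 5.566 = 9.944 m.

9.94 m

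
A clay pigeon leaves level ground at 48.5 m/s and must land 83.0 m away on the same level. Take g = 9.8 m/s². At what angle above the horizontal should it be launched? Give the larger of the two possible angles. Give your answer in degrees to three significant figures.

79.9°

From R = (v₀²/g) sin 2θ: sin 2θ = 9.80 × 83.0 / 2352.2 = 0.3458.
2θ = 20.23° or 180° − 20.23° = 159.8°, so θ = 10.12° or 79.88°.
The larger angle is 79.88°.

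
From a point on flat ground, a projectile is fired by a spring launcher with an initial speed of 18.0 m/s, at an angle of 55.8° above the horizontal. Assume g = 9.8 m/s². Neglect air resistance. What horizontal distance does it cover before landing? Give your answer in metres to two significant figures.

31 m

Horizontal component vₓ = 18.00 cos 55.8° = 10.12 m/s; vertical v_y0 = 18.00 sin 55.8° = 14.89 m/s.
Time aloft: T = 2 v_y0 / g = 2 × 14.89 / 9.80 = 3.038 s.
Range: R = vₓ T = 10.12 × 3.038 = 30.74 m.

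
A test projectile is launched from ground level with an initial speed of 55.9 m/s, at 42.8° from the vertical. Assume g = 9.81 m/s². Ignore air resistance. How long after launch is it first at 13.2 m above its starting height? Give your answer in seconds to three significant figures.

Components: vₓ = 55.90 sin 42.8° = 37.98 m/s, v_y0 = 55.90 cos 42.8° = 41.02 m/s.
Set y = v_y0 t − ½ g t² = 13.2: 4.905 t² − 41.02 t + 13.2 = 0.
Quadratic formula: t = (41.02 ± √1423.3) / 9.81 = (41.02 ± 37.73) / 9.81 → t = 0.3353 s or 8.027 s.
The first (ascending) time is 0.3353 s.

0.335 s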